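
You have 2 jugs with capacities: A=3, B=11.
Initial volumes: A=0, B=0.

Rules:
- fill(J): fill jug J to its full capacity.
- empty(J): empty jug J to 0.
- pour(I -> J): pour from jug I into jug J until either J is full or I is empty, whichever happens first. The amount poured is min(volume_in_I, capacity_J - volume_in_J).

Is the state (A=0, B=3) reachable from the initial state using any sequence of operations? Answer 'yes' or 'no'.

BFS from (A=0, B=0):
  1. fill(A) -> (A=3 B=0)
  2. pour(A -> B) -> (A=0 B=3)
Target reached → yes.

Answer: yes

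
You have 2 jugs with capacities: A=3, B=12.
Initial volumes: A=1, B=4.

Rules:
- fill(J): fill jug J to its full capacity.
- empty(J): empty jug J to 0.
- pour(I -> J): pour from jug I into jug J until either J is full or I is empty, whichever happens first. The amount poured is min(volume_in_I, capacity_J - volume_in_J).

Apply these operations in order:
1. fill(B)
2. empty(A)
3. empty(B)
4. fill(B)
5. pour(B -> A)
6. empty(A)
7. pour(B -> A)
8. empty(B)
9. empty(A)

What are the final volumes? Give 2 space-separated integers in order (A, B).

Answer: 0 0

Derivation:
Step 1: fill(B) -> (A=1 B=12)
Step 2: empty(A) -> (A=0 B=12)
Step 3: empty(B) -> (A=0 B=0)
Step 4: fill(B) -> (A=0 B=12)
Step 5: pour(B -> A) -> (A=3 B=9)
Step 6: empty(A) -> (A=0 B=9)
Step 7: pour(B -> A) -> (A=3 B=6)
Step 8: empty(B) -> (A=3 B=0)
Step 9: empty(A) -> (A=0 B=0)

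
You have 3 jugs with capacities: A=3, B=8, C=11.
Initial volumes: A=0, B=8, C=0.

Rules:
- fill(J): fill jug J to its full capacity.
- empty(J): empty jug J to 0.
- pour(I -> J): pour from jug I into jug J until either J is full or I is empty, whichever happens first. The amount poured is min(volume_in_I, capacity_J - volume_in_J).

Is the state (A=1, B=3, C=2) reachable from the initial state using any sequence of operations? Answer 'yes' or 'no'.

Answer: no

Derivation:
BFS explored all 292 reachable states.
Reachable set includes: (0,0,0), (0,0,1), (0,0,2), (0,0,3), (0,0,4), (0,0,5), (0,0,6), (0,0,7), (0,0,8), (0,0,9), (0,0,10), (0,0,11) ...
Target (A=1, B=3, C=2) not in reachable set → no.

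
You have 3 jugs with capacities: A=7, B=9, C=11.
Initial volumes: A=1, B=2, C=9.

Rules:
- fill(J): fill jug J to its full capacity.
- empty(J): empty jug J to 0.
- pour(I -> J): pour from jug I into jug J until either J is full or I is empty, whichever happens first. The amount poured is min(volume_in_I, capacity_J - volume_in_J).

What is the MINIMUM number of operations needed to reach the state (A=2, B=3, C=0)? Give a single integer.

BFS from (A=1, B=2, C=9). One shortest path:
  1. pour(A -> B) -> (A=0 B=3 C=9)
  2. pour(C -> A) -> (A=7 B=3 C=2)
  3. empty(A) -> (A=0 B=3 C=2)
  4. pour(C -> A) -> (A=2 B=3 C=0)
Reached target in 4 moves.

Answer: 4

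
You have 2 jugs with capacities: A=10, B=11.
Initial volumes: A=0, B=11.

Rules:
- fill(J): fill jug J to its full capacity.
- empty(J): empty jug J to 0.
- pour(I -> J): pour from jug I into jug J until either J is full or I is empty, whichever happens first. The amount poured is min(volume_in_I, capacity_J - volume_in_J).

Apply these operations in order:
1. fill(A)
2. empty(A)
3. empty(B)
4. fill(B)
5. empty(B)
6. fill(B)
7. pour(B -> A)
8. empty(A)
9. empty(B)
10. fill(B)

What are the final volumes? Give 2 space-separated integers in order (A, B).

Answer: 0 11

Derivation:
Step 1: fill(A) -> (A=10 B=11)
Step 2: empty(A) -> (A=0 B=11)
Step 3: empty(B) -> (A=0 B=0)
Step 4: fill(B) -> (A=0 B=11)
Step 5: empty(B) -> (A=0 B=0)
Step 6: fill(B) -> (A=0 B=11)
Step 7: pour(B -> A) -> (A=10 B=1)
Step 8: empty(A) -> (A=0 B=1)
Step 9: empty(B) -> (A=0 B=0)
Step 10: fill(B) -> (A=0 B=11)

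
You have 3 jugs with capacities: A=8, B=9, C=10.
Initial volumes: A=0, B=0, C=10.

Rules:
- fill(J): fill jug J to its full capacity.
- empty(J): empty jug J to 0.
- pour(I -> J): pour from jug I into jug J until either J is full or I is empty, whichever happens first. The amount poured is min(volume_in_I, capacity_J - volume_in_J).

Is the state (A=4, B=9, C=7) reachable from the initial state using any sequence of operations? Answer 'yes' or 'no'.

Answer: yes

Derivation:
BFS from (A=0, B=0, C=10):
  1. pour(C -> A) -> (A=8 B=0 C=2)
  2. pour(A -> B) -> (A=0 B=8 C=2)
  3. pour(C -> A) -> (A=2 B=8 C=0)
  4. fill(C) -> (A=2 B=8 C=10)
  5. pour(C -> A) -> (A=8 B=8 C=4)
  6. pour(A -> B) -> (A=7 B=9 C=4)
  7. empty(B) -> (A=7 B=0 C=4)
  8. pour(A -> B) -> (A=0 B=7 C=4)
  9. pour(C -> A) -> (A=4 B=7 C=0)
  10. pour(B -> C) -> (A=4 B=0 C=7)
  11. fill(B) -> (A=4 B=9 C=7)
Target reached → yes.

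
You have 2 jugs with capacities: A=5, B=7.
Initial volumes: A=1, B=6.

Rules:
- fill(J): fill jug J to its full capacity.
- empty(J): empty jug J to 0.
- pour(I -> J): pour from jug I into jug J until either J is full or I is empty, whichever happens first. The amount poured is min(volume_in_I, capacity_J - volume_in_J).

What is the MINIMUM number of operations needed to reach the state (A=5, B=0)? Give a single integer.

Answer: 2

Derivation:
BFS from (A=1, B=6). One shortest path:
  1. fill(A) -> (A=5 B=6)
  2. empty(B) -> (A=5 B=0)
Reached target in 2 moves.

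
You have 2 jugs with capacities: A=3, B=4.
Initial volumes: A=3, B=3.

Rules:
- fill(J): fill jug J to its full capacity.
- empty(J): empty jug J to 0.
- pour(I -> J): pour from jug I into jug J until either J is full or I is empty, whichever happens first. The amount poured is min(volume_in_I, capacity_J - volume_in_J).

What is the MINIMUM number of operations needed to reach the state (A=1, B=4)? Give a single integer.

BFS from (A=3, B=3). One shortest path:
  1. pour(A -> B) -> (A=2 B=4)
  2. empty(B) -> (A=2 B=0)
  3. pour(A -> B) -> (A=0 B=2)
  4. fill(A) -> (A=3 B=2)
  5. pour(A -> B) -> (A=1 B=4)
Reached target in 5 moves.

Answer: 5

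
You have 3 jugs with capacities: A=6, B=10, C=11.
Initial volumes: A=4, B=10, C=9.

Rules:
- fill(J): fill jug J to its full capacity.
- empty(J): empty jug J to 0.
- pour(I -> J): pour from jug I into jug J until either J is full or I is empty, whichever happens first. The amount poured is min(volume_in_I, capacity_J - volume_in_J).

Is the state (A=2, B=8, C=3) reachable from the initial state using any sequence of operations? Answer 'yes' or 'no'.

BFS explored all 474 reachable states.
Reachable set includes: (0,0,0), (0,0,1), (0,0,2), (0,0,3), (0,0,4), (0,0,5), (0,0,6), (0,0,7), (0,0,8), (0,0,9), (0,0,10), (0,0,11) ...
Target (A=2, B=8, C=3) not in reachable set → no.

Answer: no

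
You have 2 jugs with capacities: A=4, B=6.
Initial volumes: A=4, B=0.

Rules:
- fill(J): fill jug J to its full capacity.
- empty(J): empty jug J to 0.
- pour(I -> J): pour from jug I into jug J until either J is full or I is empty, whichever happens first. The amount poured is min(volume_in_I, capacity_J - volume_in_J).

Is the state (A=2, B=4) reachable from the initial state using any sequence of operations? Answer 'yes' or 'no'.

BFS explored all 10 reachable states.
Reachable set includes: (0,0), (0,2), (0,4), (0,6), (2,0), (2,6), (4,0), (4,2), (4,4), (4,6)
Target (A=2, B=4) not in reachable set → no.

Answer: no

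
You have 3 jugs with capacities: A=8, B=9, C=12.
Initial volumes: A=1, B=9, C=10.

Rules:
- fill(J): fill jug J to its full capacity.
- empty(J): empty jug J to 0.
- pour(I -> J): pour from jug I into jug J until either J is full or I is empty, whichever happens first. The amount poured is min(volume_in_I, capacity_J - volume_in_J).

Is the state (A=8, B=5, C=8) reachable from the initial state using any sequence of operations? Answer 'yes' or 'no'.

BFS from (A=1, B=9, C=10):
  1. empty(B) -> (A=1 B=0 C=10)
  2. fill(C) -> (A=1 B=0 C=12)
  3. pour(C -> A) -> (A=8 B=0 C=5)
  4. pour(C -> B) -> (A=8 B=5 C=0)
  5. pour(A -> C) -> (A=0 B=5 C=8)
  6. fill(A) -> (A=8 B=5 C=8)
Target reached → yes.

Answer: yes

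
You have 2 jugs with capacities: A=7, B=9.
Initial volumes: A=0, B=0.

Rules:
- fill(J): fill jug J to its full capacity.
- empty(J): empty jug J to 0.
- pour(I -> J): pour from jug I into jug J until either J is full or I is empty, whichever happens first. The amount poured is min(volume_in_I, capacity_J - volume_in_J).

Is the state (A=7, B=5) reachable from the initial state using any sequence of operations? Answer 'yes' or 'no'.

Answer: yes

Derivation:
BFS from (A=0, B=0):
  1. fill(A) -> (A=7 B=0)
  2. pour(A -> B) -> (A=0 B=7)
  3. fill(A) -> (A=7 B=7)
  4. pour(A -> B) -> (A=5 B=9)
  5. empty(B) -> (A=5 B=0)
  6. pour(A -> B) -> (A=0 B=5)
  7. fill(A) -> (A=7 B=5)
Target reached → yes.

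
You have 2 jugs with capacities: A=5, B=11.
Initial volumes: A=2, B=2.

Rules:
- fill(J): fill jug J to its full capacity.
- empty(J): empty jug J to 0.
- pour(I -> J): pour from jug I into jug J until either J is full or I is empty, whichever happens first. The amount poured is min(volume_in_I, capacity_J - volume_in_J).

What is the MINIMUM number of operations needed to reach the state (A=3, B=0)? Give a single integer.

Answer: 6

Derivation:
BFS from (A=2, B=2). One shortest path:
  1. fill(B) -> (A=2 B=11)
  2. pour(B -> A) -> (A=5 B=8)
  3. empty(A) -> (A=0 B=8)
  4. pour(B -> A) -> (A=5 B=3)
  5. empty(A) -> (A=0 B=3)
  6. pour(B -> A) -> (A=3 B=0)
Reached target in 6 moves.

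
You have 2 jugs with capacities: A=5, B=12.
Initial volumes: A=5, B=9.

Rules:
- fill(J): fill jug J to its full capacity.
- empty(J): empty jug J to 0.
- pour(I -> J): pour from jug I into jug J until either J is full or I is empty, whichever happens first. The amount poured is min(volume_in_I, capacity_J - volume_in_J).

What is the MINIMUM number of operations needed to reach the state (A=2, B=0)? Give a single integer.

Answer: 2

Derivation:
BFS from (A=5, B=9). One shortest path:
  1. pour(A -> B) -> (A=2 B=12)
  2. empty(B) -> (A=2 B=0)
Reached target in 2 moves.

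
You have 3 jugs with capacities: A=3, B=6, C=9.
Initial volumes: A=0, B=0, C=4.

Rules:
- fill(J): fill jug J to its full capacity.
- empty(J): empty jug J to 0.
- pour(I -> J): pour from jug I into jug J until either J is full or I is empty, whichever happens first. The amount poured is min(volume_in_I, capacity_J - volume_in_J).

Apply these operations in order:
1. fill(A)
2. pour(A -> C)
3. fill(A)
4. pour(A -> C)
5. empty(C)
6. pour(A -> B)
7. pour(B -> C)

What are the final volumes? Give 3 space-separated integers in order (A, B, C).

Answer: 0 0 1

Derivation:
Step 1: fill(A) -> (A=3 B=0 C=4)
Step 2: pour(A -> C) -> (A=0 B=0 C=7)
Step 3: fill(A) -> (A=3 B=0 C=7)
Step 4: pour(A -> C) -> (A=1 B=0 C=9)
Step 5: empty(C) -> (A=1 B=0 C=0)
Step 6: pour(A -> B) -> (A=0 B=1 C=0)
Step 7: pour(B -> C) -> (A=0 B=0 C=1)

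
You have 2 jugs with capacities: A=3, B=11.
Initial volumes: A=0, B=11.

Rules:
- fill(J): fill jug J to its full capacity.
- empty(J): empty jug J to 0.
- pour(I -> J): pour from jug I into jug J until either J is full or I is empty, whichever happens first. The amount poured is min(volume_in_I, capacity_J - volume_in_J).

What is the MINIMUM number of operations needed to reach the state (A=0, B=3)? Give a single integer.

Answer: 3

Derivation:
BFS from (A=0, B=11). One shortest path:
  1. fill(A) -> (A=3 B=11)
  2. empty(B) -> (A=3 B=0)
  3. pour(A -> B) -> (A=0 B=3)
Reached target in 3 moves.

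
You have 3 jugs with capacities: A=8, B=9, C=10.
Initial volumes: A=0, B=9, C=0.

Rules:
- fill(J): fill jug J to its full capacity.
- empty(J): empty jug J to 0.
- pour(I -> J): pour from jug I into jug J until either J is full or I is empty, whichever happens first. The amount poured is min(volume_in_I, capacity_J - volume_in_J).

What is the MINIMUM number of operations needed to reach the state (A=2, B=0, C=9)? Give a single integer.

Answer: 5

Derivation:
BFS from (A=0, B=9, C=0). One shortest path:
  1. fill(C) -> (A=0 B=9 C=10)
  2. pour(C -> A) -> (A=8 B=9 C=2)
  3. empty(A) -> (A=0 B=9 C=2)
  4. pour(C -> A) -> (A=2 B=9 C=0)
  5. pour(B -> C) -> (A=2 B=0 C=9)
Reached target in 5 moves.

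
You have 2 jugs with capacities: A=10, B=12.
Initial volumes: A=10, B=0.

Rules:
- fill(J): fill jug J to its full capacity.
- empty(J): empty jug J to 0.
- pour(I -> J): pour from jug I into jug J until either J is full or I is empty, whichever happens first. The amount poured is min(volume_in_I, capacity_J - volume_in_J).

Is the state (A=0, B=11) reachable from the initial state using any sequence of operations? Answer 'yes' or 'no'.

BFS explored all 22 reachable states.
Reachable set includes: (0,0), (0,2), (0,4), (0,6), (0,8), (0,10), (0,12), (2,0), (2,12), (4,0), (4,12), (6,0) ...
Target (A=0, B=11) not in reachable set → no.

Answer: no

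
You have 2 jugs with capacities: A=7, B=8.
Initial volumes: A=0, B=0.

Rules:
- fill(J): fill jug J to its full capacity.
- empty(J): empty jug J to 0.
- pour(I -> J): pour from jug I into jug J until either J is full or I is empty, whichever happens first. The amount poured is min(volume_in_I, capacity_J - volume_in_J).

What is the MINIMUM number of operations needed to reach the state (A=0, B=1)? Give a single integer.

BFS from (A=0, B=0). One shortest path:
  1. fill(B) -> (A=0 B=8)
  2. pour(B -> A) -> (A=7 B=1)
  3. empty(A) -> (A=0 B=1)
Reached target in 3 moves.

Answer: 3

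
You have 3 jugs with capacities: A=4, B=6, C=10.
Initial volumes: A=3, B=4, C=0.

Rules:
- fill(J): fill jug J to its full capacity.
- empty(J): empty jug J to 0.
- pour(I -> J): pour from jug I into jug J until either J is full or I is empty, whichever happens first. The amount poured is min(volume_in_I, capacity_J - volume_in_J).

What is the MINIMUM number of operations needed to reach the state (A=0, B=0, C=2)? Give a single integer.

Answer: 4

Derivation:
BFS from (A=3, B=4, C=0). One shortest path:
  1. fill(A) -> (A=4 B=4 C=0)
  2. pour(A -> B) -> (A=2 B=6 C=0)
  3. empty(B) -> (A=2 B=0 C=0)
  4. pour(A -> C) -> (A=0 B=0 C=2)
Reached target in 4 moves.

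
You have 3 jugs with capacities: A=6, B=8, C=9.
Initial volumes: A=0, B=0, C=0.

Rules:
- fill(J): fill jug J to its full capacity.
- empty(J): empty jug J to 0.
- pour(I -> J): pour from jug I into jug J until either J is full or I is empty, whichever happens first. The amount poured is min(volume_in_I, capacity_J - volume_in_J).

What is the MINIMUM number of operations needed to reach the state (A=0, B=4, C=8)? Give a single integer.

Answer: 6

Derivation:
BFS from (A=0, B=0, C=0). One shortest path:
  1. fill(A) -> (A=6 B=0 C=0)
  2. pour(A -> B) -> (A=0 B=6 C=0)
  3. fill(A) -> (A=6 B=6 C=0)
  4. pour(A -> B) -> (A=4 B=8 C=0)
  5. pour(B -> C) -> (A=4 B=0 C=8)
  6. pour(A -> B) -> (A=0 B=4 C=8)
Reached target in 6 moves.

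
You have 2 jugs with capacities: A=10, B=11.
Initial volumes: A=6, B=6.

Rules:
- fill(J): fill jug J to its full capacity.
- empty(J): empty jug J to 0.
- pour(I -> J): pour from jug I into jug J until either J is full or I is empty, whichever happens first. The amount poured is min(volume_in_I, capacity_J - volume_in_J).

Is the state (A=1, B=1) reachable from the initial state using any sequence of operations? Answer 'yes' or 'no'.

BFS explored all 43 reachable states.
Reachable set includes: (0,0), (0,1), (0,2), (0,3), (0,4), (0,5), (0,6), (0,7), (0,8), (0,9), (0,10), (0,11) ...
Target (A=1, B=1) not in reachable set → no.

Answer: no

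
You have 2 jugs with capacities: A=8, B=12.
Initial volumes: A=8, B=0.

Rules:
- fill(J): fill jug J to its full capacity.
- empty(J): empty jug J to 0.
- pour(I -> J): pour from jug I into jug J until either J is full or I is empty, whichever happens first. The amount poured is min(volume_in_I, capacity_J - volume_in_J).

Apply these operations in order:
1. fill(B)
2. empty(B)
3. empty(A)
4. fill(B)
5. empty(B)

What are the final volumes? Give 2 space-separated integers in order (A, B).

Step 1: fill(B) -> (A=8 B=12)
Step 2: empty(B) -> (A=8 B=0)
Step 3: empty(A) -> (A=0 B=0)
Step 4: fill(B) -> (A=0 B=12)
Step 5: empty(B) -> (A=0 B=0)

Answer: 0 0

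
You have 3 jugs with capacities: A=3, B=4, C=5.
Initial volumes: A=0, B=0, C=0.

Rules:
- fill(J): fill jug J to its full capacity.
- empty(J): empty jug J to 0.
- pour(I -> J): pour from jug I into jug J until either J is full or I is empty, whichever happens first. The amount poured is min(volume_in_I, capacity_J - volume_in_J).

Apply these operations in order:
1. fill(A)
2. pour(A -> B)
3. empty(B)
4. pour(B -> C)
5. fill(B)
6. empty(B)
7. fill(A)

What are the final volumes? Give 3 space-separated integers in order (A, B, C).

Step 1: fill(A) -> (A=3 B=0 C=0)
Step 2: pour(A -> B) -> (A=0 B=3 C=0)
Step 3: empty(B) -> (A=0 B=0 C=0)
Step 4: pour(B -> C) -> (A=0 B=0 C=0)
Step 5: fill(B) -> (A=0 B=4 C=0)
Step 6: empty(B) -> (A=0 B=0 C=0)
Step 7: fill(A) -> (A=3 B=0 C=0)

Answer: 3 0 0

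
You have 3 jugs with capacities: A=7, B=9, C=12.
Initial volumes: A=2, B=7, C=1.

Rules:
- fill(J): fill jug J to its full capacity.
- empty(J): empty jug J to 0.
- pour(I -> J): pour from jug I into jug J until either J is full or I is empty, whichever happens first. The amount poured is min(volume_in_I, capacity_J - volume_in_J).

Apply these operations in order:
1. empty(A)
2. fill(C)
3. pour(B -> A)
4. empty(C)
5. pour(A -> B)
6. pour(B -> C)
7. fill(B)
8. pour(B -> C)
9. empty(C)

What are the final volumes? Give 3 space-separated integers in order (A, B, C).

Step 1: empty(A) -> (A=0 B=7 C=1)
Step 2: fill(C) -> (A=0 B=7 C=12)
Step 3: pour(B -> A) -> (A=7 B=0 C=12)
Step 4: empty(C) -> (A=7 B=0 C=0)
Step 5: pour(A -> B) -> (A=0 B=7 C=0)
Step 6: pour(B -> C) -> (A=0 B=0 C=7)
Step 7: fill(B) -> (A=0 B=9 C=7)
Step 8: pour(B -> C) -> (A=0 B=4 C=12)
Step 9: empty(C) -> (A=0 B=4 C=0)

Answer: 0 4 0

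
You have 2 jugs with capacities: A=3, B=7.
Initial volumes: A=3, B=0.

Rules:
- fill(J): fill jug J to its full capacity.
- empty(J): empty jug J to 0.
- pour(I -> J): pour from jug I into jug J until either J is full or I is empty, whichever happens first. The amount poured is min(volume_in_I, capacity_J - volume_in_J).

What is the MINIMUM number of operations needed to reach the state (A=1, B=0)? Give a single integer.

BFS from (A=3, B=0). One shortest path:
  1. empty(A) -> (A=0 B=0)
  2. fill(B) -> (A=0 B=7)
  3. pour(B -> A) -> (A=3 B=4)
  4. empty(A) -> (A=0 B=4)
  5. pour(B -> A) -> (A=3 B=1)
  6. empty(A) -> (A=0 B=1)
  7. pour(B -> A) -> (A=1 B=0)
Reached target in 7 moves.

Answer: 7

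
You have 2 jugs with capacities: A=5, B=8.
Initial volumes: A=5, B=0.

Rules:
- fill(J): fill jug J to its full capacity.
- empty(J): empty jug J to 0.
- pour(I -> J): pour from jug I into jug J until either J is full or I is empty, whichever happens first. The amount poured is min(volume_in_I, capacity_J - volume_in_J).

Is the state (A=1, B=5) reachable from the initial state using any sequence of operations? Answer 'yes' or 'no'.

Answer: no

Derivation:
BFS explored all 26 reachable states.
Reachable set includes: (0,0), (0,1), (0,2), (0,3), (0,4), (0,5), (0,6), (0,7), (0,8), (1,0), (1,8), (2,0) ...
Target (A=1, B=5) not in reachable set → no.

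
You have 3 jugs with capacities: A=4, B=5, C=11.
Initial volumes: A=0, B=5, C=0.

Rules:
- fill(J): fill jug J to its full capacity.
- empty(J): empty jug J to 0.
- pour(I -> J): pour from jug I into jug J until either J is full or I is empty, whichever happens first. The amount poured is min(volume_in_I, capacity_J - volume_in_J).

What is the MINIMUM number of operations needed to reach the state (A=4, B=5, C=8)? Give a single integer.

BFS from (A=0, B=5, C=0). One shortest path:
  1. fill(A) -> (A=4 B=5 C=0)
  2. pour(A -> C) -> (A=0 B=5 C=4)
  3. fill(A) -> (A=4 B=5 C=4)
  4. pour(A -> C) -> (A=0 B=5 C=8)
  5. fill(A) -> (A=4 B=5 C=8)
Reached target in 5 moves.

Answer: 5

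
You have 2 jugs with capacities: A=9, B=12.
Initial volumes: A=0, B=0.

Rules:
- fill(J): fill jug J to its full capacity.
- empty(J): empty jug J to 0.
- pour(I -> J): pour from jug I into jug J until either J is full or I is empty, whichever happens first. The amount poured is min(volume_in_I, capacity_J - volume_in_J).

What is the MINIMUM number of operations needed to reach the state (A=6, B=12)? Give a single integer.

BFS from (A=0, B=0). One shortest path:
  1. fill(A) -> (A=9 B=0)
  2. pour(A -> B) -> (A=0 B=9)
  3. fill(A) -> (A=9 B=9)
  4. pour(A -> B) -> (A=6 B=12)
Reached target in 4 moves.

Answer: 4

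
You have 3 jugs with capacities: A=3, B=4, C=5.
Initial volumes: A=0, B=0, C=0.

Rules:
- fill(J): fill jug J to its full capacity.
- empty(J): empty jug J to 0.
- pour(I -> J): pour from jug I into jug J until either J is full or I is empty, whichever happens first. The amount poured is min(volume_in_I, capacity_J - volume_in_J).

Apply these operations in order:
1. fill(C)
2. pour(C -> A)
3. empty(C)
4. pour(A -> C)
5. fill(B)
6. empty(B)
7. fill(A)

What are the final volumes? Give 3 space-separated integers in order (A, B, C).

Step 1: fill(C) -> (A=0 B=0 C=5)
Step 2: pour(C -> A) -> (A=3 B=0 C=2)
Step 3: empty(C) -> (A=3 B=0 C=0)
Step 4: pour(A -> C) -> (A=0 B=0 C=3)
Step 5: fill(B) -> (A=0 B=4 C=3)
Step 6: empty(B) -> (A=0 B=0 C=3)
Step 7: fill(A) -> (A=3 B=0 C=3)

Answer: 3 0 3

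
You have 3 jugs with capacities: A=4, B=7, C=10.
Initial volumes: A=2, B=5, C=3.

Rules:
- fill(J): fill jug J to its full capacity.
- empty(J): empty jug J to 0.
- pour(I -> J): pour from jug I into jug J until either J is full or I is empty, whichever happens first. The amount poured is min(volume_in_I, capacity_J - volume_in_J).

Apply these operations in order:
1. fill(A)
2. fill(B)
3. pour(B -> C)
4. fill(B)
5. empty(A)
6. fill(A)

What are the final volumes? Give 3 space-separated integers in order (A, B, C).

Answer: 4 7 10

Derivation:
Step 1: fill(A) -> (A=4 B=5 C=3)
Step 2: fill(B) -> (A=4 B=7 C=3)
Step 3: pour(B -> C) -> (A=4 B=0 C=10)
Step 4: fill(B) -> (A=4 B=7 C=10)
Step 5: empty(A) -> (A=0 B=7 C=10)
Step 6: fill(A) -> (A=4 B=7 C=10)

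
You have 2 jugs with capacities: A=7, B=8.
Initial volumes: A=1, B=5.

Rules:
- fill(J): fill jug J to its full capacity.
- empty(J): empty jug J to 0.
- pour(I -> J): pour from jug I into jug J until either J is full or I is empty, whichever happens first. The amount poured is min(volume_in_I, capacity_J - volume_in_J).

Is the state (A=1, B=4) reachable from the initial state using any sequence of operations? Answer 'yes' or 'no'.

BFS explored all 31 reachable states.
Reachable set includes: (0,0), (0,1), (0,2), (0,3), (0,4), (0,5), (0,6), (0,7), (0,8), (1,0), (1,5), (1,8) ...
Target (A=1, B=4) not in reachable set → no.

Answer: no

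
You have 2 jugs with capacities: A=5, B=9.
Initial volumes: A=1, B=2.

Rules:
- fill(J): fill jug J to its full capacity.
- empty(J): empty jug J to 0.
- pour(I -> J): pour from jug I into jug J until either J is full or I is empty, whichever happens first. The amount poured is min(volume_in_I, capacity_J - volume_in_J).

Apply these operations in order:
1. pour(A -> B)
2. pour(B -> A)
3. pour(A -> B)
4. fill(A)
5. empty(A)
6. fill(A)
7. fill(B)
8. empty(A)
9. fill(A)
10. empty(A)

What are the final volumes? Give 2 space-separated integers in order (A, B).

Step 1: pour(A -> B) -> (A=0 B=3)
Step 2: pour(B -> A) -> (A=3 B=0)
Step 3: pour(A -> B) -> (A=0 B=3)
Step 4: fill(A) -> (A=5 B=3)
Step 5: empty(A) -> (A=0 B=3)
Step 6: fill(A) -> (A=5 B=3)
Step 7: fill(B) -> (A=5 B=9)
Step 8: empty(A) -> (A=0 B=9)
Step 9: fill(A) -> (A=5 B=9)
Step 10: empty(A) -> (A=0 B=9)

Answer: 0 9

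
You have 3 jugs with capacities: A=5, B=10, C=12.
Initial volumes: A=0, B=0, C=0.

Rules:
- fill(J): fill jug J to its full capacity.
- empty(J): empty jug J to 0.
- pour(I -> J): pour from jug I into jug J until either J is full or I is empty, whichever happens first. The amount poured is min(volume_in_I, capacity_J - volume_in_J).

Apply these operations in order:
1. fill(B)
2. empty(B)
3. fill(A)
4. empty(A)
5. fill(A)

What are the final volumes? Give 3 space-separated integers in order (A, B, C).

Answer: 5 0 0

Derivation:
Step 1: fill(B) -> (A=0 B=10 C=0)
Step 2: empty(B) -> (A=0 B=0 C=0)
Step 3: fill(A) -> (A=5 B=0 C=0)
Step 4: empty(A) -> (A=0 B=0 C=0)
Step 5: fill(A) -> (A=5 B=0 C=0)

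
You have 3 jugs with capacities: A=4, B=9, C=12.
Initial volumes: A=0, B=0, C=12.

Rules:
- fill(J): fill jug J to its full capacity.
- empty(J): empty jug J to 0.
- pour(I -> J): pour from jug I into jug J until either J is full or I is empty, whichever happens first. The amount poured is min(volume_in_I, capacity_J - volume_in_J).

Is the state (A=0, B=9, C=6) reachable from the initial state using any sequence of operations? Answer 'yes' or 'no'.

BFS from (A=0, B=0, C=12):
  1. pour(C -> B) -> (A=0 B=9 C=3)
  2. empty(B) -> (A=0 B=0 C=3)
  3. pour(C -> B) -> (A=0 B=3 C=0)
  4. fill(C) -> (A=0 B=3 C=12)
  5. pour(C -> B) -> (A=0 B=9 C=6)
Target reached → yes.

Answer: yes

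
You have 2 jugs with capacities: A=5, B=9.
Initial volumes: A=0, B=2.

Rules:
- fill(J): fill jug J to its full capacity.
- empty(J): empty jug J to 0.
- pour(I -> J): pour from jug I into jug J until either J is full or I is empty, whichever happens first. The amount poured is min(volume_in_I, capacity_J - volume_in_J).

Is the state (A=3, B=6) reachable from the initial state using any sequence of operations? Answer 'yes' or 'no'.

Answer: no

Derivation:
BFS explored all 28 reachable states.
Reachable set includes: (0,0), (0,1), (0,2), (0,3), (0,4), (0,5), (0,6), (0,7), (0,8), (0,9), (1,0), (1,9) ...
Target (A=3, B=6) not in reachable set → no.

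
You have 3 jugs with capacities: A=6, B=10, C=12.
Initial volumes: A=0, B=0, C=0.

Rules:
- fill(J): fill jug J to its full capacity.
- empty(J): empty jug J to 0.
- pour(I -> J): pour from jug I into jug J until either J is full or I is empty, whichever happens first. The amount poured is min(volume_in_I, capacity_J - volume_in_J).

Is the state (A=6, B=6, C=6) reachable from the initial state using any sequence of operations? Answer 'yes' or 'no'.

Answer: yes

Derivation:
BFS from (A=0, B=0, C=0):
  1. fill(A) -> (A=6 B=0 C=0)
  2. fill(C) -> (A=6 B=0 C=12)
  3. pour(A -> B) -> (A=0 B=6 C=12)
  4. pour(C -> A) -> (A=6 B=6 C=6)
Target reached → yes.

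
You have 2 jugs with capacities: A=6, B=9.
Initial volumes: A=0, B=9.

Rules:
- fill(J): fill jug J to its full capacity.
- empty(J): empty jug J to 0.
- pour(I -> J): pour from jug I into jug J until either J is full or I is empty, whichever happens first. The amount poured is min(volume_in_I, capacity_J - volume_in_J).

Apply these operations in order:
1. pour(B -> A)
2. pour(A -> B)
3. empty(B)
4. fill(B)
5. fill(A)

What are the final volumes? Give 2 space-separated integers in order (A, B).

Answer: 6 9

Derivation:
Step 1: pour(B -> A) -> (A=6 B=3)
Step 2: pour(A -> B) -> (A=0 B=9)
Step 3: empty(B) -> (A=0 B=0)
Step 4: fill(B) -> (A=0 B=9)
Step 5: fill(A) -> (A=6 B=9)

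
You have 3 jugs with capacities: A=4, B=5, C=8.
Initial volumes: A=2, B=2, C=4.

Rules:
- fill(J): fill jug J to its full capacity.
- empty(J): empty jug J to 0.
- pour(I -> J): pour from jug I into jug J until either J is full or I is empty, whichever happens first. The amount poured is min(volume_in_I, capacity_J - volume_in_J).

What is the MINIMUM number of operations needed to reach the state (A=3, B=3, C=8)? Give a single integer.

BFS from (A=2, B=2, C=4). One shortest path:
  1. fill(A) -> (A=4 B=2 C=4)
  2. pour(B -> C) -> (A=4 B=0 C=6)
  3. pour(A -> B) -> (A=0 B=4 C=6)
  4. fill(A) -> (A=4 B=4 C=6)
  5. pour(A -> B) -> (A=3 B=5 C=6)
  6. pour(B -> C) -> (A=3 B=3 C=8)
Reached target in 6 moves.

Answer: 6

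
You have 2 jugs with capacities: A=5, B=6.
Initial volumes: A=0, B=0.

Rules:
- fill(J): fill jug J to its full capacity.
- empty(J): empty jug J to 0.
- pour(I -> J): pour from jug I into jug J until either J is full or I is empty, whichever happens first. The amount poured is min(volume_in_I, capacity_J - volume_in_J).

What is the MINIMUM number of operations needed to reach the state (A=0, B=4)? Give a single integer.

Answer: 6

Derivation:
BFS from (A=0, B=0). One shortest path:
  1. fill(A) -> (A=5 B=0)
  2. pour(A -> B) -> (A=0 B=5)
  3. fill(A) -> (A=5 B=5)
  4. pour(A -> B) -> (A=4 B=6)
  5. empty(B) -> (A=4 B=0)
  6. pour(A -> B) -> (A=0 B=4)
Reached target in 6 moves.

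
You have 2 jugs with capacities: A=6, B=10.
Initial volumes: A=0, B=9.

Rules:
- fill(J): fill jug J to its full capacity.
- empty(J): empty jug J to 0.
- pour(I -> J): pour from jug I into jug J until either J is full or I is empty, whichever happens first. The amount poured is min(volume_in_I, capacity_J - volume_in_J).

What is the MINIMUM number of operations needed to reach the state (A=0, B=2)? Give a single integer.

BFS from (A=0, B=9). One shortest path:
  1. fill(A) -> (A=6 B=9)
  2. empty(B) -> (A=6 B=0)
  3. pour(A -> B) -> (A=0 B=6)
  4. fill(A) -> (A=6 B=6)
  5. pour(A -> B) -> (A=2 B=10)
  6. empty(B) -> (A=2 B=0)
  7. pour(A -> B) -> (A=0 B=2)
Reached target in 7 moves.

Answer: 7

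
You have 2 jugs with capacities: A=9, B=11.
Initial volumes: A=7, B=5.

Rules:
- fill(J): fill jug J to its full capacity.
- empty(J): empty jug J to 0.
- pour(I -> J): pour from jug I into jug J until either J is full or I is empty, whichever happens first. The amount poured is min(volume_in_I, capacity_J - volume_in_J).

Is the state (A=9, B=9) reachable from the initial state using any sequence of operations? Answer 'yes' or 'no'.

BFS from (A=7, B=5):
  1. fill(B) -> (A=7 B=11)
  2. pour(B -> A) -> (A=9 B=9)
Target reached → yes.

Answer: yes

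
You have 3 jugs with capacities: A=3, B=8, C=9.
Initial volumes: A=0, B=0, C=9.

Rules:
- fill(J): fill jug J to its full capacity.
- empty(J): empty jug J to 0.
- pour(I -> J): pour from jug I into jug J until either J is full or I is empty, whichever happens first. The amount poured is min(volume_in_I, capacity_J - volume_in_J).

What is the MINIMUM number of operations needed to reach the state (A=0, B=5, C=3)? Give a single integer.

Answer: 4

Derivation:
BFS from (A=0, B=0, C=9). One shortest path:
  1. fill(B) -> (A=0 B=8 C=9)
  2. empty(C) -> (A=0 B=8 C=0)
  3. pour(B -> A) -> (A=3 B=5 C=0)
  4. pour(A -> C) -> (A=0 B=5 C=3)
Reached target in 4 moves.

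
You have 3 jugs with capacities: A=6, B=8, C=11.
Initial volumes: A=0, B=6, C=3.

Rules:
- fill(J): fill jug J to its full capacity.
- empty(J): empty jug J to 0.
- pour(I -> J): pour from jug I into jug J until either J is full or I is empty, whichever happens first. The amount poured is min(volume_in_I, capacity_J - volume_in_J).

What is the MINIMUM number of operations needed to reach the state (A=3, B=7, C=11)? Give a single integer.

Answer: 8

Derivation:
BFS from (A=0, B=6, C=3). One shortest path:
  1. pour(C -> A) -> (A=3 B=6 C=0)
  2. pour(A -> B) -> (A=1 B=8 C=0)
  3. pour(B -> C) -> (A=1 B=0 C=8)
  4. pour(A -> B) -> (A=0 B=1 C=8)
  5. fill(A) -> (A=6 B=1 C=8)
  6. pour(A -> B) -> (A=0 B=7 C=8)
  7. fill(A) -> (A=6 B=7 C=8)
  8. pour(A -> C) -> (A=3 B=7 C=11)
Reached target in 8 moves.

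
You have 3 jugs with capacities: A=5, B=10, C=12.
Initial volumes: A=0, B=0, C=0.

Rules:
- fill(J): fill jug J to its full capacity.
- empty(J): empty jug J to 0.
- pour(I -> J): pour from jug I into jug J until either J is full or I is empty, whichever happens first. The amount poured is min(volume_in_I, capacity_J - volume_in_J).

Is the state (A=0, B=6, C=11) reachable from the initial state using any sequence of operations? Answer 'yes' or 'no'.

Answer: yes

Derivation:
BFS from (A=0, B=0, C=0):
  1. fill(C) -> (A=0 B=0 C=12)
  2. pour(C -> B) -> (A=0 B=10 C=2)
  3. empty(B) -> (A=0 B=0 C=2)
  4. pour(C -> A) -> (A=2 B=0 C=0)
  5. fill(C) -> (A=2 B=0 C=12)
  6. pour(C -> B) -> (A=2 B=10 C=2)
  7. pour(C -> A) -> (A=4 B=10 C=0)
  8. pour(B -> C) -> (A=4 B=0 C=10)
  9. fill(B) -> (A=4 B=10 C=10)
  10. pour(B -> C) -> (A=4 B=8 C=12)
  11. empty(C) -> (A=4 B=8 C=0)
  12. pour(B -> C) -> (A=4 B=0 C=8)
  13. fill(B) -> (A=4 B=10 C=8)
  14. pour(B -> C) -> (A=4 B=6 C=12)
  15. pour(C -> A) -> (A=5 B=6 C=11)
  16. empty(A) -> (A=0 B=6 C=11)
Target reached → yes.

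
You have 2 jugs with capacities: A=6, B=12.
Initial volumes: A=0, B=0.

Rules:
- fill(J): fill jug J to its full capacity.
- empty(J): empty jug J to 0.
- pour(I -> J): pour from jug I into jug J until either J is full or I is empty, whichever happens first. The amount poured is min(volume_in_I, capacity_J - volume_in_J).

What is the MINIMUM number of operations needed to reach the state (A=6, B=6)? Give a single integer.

Answer: 2

Derivation:
BFS from (A=0, B=0). One shortest path:
  1. fill(B) -> (A=0 B=12)
  2. pour(B -> A) -> (A=6 B=6)
Reached target in 2 moves.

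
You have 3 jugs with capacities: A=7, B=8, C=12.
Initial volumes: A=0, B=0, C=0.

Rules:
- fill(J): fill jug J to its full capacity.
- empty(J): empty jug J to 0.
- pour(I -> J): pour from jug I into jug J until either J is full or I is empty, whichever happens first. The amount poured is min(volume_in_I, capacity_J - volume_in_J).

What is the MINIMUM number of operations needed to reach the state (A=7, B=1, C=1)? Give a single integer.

Answer: 6

Derivation:
BFS from (A=0, B=0, C=0). One shortest path:
  1. fill(B) -> (A=0 B=8 C=0)
  2. pour(B -> A) -> (A=7 B=1 C=0)
  3. empty(A) -> (A=0 B=1 C=0)
  4. pour(B -> C) -> (A=0 B=0 C=1)
  5. fill(B) -> (A=0 B=8 C=1)
  6. pour(B -> A) -> (A=7 B=1 C=1)
Reached target in 6 moves.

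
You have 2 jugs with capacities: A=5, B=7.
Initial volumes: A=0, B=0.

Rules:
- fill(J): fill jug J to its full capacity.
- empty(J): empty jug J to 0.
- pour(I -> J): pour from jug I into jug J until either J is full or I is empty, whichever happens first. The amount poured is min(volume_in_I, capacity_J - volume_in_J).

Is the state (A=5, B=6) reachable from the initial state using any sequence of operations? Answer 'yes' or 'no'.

BFS from (A=0, B=0):
  1. fill(B) -> (A=0 B=7)
  2. pour(B -> A) -> (A=5 B=2)
  3. empty(A) -> (A=0 B=2)
  4. pour(B -> A) -> (A=2 B=0)
  5. fill(B) -> (A=2 B=7)
  6. pour(B -> A) -> (A=5 B=4)
  7. empty(A) -> (A=0 B=4)
  8. pour(B -> A) -> (A=4 B=0)
  9. fill(B) -> (A=4 B=7)
  10. pour(B -> A) -> (A=5 B=6)
Target reached → yes.

Answer: yes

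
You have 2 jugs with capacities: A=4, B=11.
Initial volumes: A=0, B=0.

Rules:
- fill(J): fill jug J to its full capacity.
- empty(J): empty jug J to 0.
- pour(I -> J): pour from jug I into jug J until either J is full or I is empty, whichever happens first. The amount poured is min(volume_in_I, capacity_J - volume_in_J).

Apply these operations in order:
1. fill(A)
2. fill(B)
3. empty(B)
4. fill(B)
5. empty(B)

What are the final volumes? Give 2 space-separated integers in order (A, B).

Answer: 4 0

Derivation:
Step 1: fill(A) -> (A=4 B=0)
Step 2: fill(B) -> (A=4 B=11)
Step 3: empty(B) -> (A=4 B=0)
Step 4: fill(B) -> (A=4 B=11)
Step 5: empty(B) -> (A=4 B=0)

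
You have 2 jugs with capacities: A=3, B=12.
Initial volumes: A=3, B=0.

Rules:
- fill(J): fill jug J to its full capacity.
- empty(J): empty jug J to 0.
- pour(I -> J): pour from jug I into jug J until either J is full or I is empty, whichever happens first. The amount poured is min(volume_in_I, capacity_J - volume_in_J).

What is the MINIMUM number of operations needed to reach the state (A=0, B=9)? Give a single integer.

BFS from (A=3, B=0). One shortest path:
  1. empty(A) -> (A=0 B=0)
  2. fill(B) -> (A=0 B=12)
  3. pour(B -> A) -> (A=3 B=9)
  4. empty(A) -> (A=0 B=9)
Reached target in 4 moves.

Answer: 4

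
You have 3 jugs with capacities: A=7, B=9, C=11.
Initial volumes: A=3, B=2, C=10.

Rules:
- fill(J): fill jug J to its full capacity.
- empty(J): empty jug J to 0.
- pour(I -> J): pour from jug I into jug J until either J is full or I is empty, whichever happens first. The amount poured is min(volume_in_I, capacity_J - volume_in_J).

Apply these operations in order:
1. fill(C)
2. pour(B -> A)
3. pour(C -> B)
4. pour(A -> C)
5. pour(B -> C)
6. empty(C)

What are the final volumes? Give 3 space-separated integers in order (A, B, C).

Step 1: fill(C) -> (A=3 B=2 C=11)
Step 2: pour(B -> A) -> (A=5 B=0 C=11)
Step 3: pour(C -> B) -> (A=5 B=9 C=2)
Step 4: pour(A -> C) -> (A=0 B=9 C=7)
Step 5: pour(B -> C) -> (A=0 B=5 C=11)
Step 6: empty(C) -> (A=0 B=5 C=0)

Answer: 0 5 0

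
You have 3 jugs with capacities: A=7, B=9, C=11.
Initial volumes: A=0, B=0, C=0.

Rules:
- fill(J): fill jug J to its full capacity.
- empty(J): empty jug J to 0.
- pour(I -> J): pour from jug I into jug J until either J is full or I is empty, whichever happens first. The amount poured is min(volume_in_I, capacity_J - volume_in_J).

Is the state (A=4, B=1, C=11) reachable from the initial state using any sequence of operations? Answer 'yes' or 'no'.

BFS from (A=0, B=0, C=0):
  1. fill(A) -> (A=7 B=0 C=0)
  2. pour(A -> B) -> (A=0 B=7 C=0)
  3. fill(A) -> (A=7 B=7 C=0)
  4. pour(A -> C) -> (A=0 B=7 C=7)
  5. pour(B -> C) -> (A=0 B=3 C=11)
  6. pour(C -> A) -> (A=7 B=3 C=4)
  7. empty(A) -> (A=0 B=3 C=4)
  8. pour(C -> A) -> (A=4 B=3 C=0)
  9. pour(B -> C) -> (A=4 B=0 C=3)
  10. fill(B) -> (A=4 B=9 C=3)
  11. pour(B -> C) -> (A=4 B=1 C=11)
Target reached → yes.

Answer: yes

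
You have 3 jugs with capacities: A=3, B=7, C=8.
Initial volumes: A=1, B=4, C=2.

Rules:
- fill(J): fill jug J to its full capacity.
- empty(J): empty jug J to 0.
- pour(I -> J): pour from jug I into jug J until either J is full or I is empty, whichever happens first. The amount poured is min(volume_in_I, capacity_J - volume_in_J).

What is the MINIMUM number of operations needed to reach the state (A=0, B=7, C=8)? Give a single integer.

Answer: 3

Derivation:
BFS from (A=1, B=4, C=2). One shortest path:
  1. fill(A) -> (A=3 B=4 C=2)
  2. fill(C) -> (A=3 B=4 C=8)
  3. pour(A -> B) -> (A=0 B=7 C=8)
Reached target in 3 moves.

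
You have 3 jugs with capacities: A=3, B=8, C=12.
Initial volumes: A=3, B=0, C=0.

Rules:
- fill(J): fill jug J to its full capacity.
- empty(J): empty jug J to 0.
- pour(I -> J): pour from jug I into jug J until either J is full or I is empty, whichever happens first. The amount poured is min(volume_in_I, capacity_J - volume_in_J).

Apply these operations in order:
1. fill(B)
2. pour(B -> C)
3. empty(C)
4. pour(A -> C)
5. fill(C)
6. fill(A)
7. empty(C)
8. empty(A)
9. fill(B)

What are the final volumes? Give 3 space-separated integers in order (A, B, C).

Step 1: fill(B) -> (A=3 B=8 C=0)
Step 2: pour(B -> C) -> (A=3 B=0 C=8)
Step 3: empty(C) -> (A=3 B=0 C=0)
Step 4: pour(A -> C) -> (A=0 B=0 C=3)
Step 5: fill(C) -> (A=0 B=0 C=12)
Step 6: fill(A) -> (A=3 B=0 C=12)
Step 7: empty(C) -> (A=3 B=0 C=0)
Step 8: empty(A) -> (A=0 B=0 C=0)
Step 9: fill(B) -> (A=0 B=8 C=0)

Answer: 0 8 0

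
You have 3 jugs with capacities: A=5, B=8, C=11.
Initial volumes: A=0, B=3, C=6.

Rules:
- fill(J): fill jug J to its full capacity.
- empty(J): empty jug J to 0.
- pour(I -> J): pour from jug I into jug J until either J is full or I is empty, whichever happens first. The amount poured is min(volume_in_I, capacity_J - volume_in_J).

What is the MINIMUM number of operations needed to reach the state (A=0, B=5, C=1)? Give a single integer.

Answer: 3

Derivation:
BFS from (A=0, B=3, C=6). One shortest path:
  1. empty(B) -> (A=0 B=0 C=6)
  2. pour(C -> A) -> (A=5 B=0 C=1)
  3. pour(A -> B) -> (A=0 B=5 C=1)
Reached target in 3 moves.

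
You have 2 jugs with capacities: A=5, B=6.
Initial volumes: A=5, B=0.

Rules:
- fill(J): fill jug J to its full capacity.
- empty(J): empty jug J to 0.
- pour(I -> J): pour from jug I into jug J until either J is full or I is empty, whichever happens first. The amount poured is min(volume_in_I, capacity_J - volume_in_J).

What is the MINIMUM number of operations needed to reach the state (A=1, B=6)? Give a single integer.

BFS from (A=5, B=0). One shortest path:
  1. empty(A) -> (A=0 B=0)
  2. fill(B) -> (A=0 B=6)
  3. pour(B -> A) -> (A=5 B=1)
  4. empty(A) -> (A=0 B=1)
  5. pour(B -> A) -> (A=1 B=0)
  6. fill(B) -> (A=1 B=6)
Reached target in 6 moves.

Answer: 6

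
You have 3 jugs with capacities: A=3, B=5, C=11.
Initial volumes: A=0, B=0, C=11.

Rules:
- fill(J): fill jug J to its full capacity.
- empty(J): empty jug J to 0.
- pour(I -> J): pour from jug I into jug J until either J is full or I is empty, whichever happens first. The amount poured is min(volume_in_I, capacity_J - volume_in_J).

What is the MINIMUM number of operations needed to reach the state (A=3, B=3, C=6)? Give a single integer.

BFS from (A=0, B=0, C=11). One shortest path:
  1. fill(A) -> (A=3 B=0 C=11)
  2. pour(C -> B) -> (A=3 B=5 C=6)
  3. empty(B) -> (A=3 B=0 C=6)
  4. pour(A -> B) -> (A=0 B=3 C=6)
  5. fill(A) -> (A=3 B=3 C=6)
Reached target in 5 moves.

Answer: 5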